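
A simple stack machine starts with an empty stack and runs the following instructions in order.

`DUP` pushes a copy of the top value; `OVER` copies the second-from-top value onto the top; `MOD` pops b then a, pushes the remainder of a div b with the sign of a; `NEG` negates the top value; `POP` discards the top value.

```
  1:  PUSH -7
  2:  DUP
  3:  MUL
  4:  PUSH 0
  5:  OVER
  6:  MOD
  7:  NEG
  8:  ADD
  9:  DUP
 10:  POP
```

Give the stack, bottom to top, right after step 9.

[49, 49]

PUSH -7 -> [-7]
DUP     -> [-7, -7]
MUL     -> [49]
PUSH 0  -> [49, 0]
OVER    -> [49, 0, 49]
MOD     -> [49, 0]
NEG     -> [49, 0]
ADD     -> [49]
DUP     -> [49, 49]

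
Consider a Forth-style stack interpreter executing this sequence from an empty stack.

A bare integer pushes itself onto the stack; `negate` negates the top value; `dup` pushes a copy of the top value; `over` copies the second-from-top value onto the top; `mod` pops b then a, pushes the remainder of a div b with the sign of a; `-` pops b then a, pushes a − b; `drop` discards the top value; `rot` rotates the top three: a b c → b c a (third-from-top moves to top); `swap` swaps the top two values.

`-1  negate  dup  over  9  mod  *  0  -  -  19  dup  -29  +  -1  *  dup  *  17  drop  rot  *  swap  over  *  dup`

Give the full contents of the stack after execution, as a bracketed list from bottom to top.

-1     → [-1]
negate → [1]
dup    → [1, 1]
over   → [1, 1, 1]
9      → [1, 1, 1, 9]
mod    → [1, 1, 1]
*      → [1, 1]
0      → [1, 1, 0]
-      → [1, 1]
-      → [0]
19     → [0, 19]
dup    → [0, 19, 19]
-29    → [0, 19, 19, -29]
+      → [0, 19, -10]
-1     → [0, 19, -10, -1]
*      → [0, 19, 10]
dup    → [0, 19, 10, 10]
*      → [0, 19, 100]
17     → [0, 19, 100, 17]
drop   → [0, 19, 100]
rot    → [19, 100, 0]
*      → [19, 0]
swap   → [0, 19]
over   → [0, 19, 0]
*      → [0, 0]
dup    → [0, 0, 0]

[0, 0, 0]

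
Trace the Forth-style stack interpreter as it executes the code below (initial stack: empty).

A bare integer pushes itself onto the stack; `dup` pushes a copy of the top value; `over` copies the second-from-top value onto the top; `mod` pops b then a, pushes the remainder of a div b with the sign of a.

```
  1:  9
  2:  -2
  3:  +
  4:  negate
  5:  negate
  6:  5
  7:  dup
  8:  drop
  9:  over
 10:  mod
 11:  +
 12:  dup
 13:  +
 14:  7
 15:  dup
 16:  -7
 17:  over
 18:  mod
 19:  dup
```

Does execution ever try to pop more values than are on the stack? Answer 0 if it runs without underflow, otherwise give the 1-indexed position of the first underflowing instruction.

9      → 9
-2     → 9 -2
+      → 7
negate → -7
negate → 7
5      → 7 5
dup    → 7 5 5
drop   → 7 5
over   → 7 5 7
mod    → 7 5
+      → 12
dup    → 12 12
+      → 24
7      → 24 7
dup    → 24 7 7
-7     → 24 7 7 -7
over   → 24 7 7 -7 7
mod    → 24 7 7 0
dup    → 24 7 7 0 0

0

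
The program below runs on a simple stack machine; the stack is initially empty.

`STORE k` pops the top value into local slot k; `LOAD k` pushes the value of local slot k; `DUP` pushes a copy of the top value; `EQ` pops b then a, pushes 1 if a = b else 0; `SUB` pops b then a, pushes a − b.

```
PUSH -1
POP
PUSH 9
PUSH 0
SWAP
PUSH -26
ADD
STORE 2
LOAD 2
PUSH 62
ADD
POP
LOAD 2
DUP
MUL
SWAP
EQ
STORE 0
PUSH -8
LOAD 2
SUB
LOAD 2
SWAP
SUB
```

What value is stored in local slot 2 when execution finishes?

PUSH -1  → -1
POP      → (empty)
PUSH 9   → 9
PUSH 0   → 9 0
SWAP     → 0 9
PUSH -26 → 0 9 -26
ADD      → 0 -17
STORE 2  → 0
LOAD 2   → 0 -17
PUSH 62  → 0 -17 62
ADD      → 0 45
POP      → 0
LOAD 2   → 0 -17
DUP      → 0 -17 -17
MUL      → 0 289
SWAP     → 289 0
EQ       → 0
STORE 0  → (empty)
PUSH -8  → -8
LOAD 2   → -8 -17
SUB      → 9
LOAD 2   → 9 -17
SWAP     → -17 9
SUB      → -26

-17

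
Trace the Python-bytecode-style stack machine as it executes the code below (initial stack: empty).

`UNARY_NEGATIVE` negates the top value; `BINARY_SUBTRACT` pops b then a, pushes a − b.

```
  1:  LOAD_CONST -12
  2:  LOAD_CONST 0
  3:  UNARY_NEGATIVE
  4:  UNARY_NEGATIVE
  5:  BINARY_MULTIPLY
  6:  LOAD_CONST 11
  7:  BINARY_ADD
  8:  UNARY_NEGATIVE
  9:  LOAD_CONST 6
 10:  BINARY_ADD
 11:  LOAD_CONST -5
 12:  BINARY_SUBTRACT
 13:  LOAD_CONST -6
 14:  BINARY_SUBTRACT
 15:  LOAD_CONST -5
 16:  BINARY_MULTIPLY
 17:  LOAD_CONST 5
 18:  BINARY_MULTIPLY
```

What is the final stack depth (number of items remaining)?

1

LOAD_CONST -12  -> [-12]
LOAD_CONST 0    -> [-12, 0]
UNARY_NEGATIVE  -> [-12, 0]
UNARY_NEGATIVE  -> [-12, 0]
BINARY_MULTIPLY -> [0]
LOAD_CONST 11   -> [0, 11]
BINARY_ADD      -> [11]
UNARY_NEGATIVE  -> [-11]
LOAD_CONST 6    -> [-11, 6]
BINARY_ADD      -> [-5]
LOAD_CONST -5   -> [-5, -5]
BINARY_SUBTRACT -> [0]
LOAD_CONST -6   -> [0, -6]
BINARY_SUBTRACT -> [6]
LOAD_CONST -5   -> [6, -5]
BINARY_MULTIPLY -> [-30]
LOAD_CONST 5    -> [-30, 5]
BINARY_MULTIPLY -> [-150]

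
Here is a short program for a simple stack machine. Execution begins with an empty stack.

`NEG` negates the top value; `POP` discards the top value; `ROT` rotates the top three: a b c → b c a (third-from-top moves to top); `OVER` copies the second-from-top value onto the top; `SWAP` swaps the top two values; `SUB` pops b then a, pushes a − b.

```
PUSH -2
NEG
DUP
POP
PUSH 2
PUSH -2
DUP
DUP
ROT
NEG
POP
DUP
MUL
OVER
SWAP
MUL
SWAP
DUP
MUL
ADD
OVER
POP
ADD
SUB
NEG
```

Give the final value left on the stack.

-4

PUSH -2 : [-2]
NEG     : [2]
DUP     : [2, 2]
POP     : [2]
PUSH 2  : [2, 2]
PUSH -2 : [2, 2, -2]
DUP     : [2, 2, -2, -2]
DUP     : [2, 2, -2, -2, -2]
ROT     : [2, 2, -2, -2, -2]
NEG     : [2, 2, -2, -2, 2]
POP     : [2, 2, -2, -2]
DUP     : [2, 2, -2, -2, -2]
MUL     : [2, 2, -2, 4]
OVER    : [2, 2, -2, 4, -2]
SWAP    : [2, 2, -2, -2, 4]
MUL     : [2, 2, -2, -8]
SWAP    : [2, 2, -8, -2]
DUP     : [2, 2, -8, -2, -2]
MUL     : [2, 2, -8, 4]
ADD     : [2, 2, -4]
OVER    : [2, 2, -4, 2]
POP     : [2, 2, -4]
ADD     : [2, -2]
SUB     : [4]
NEG     : [-4]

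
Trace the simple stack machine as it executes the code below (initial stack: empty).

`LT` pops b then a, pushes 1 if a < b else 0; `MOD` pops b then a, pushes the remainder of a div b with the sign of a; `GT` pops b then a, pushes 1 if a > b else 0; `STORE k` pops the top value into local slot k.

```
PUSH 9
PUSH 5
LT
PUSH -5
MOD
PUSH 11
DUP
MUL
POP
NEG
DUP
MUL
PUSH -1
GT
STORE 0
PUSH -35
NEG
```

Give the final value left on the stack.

35

PUSH 9   → 9
PUSH 5   → 9 5
LT       → 0
PUSH -5  → 0 -5
MOD      → 0
PUSH 11  → 0 11
DUP      → 0 11 11
MUL      → 0 121
POP      → 0
NEG      → 0
DUP      → 0 0
MUL      → 0
PUSH -1  → 0 -1
GT       → 1
STORE 0  → (empty)
PUSH -35 → -35
NEG      → 35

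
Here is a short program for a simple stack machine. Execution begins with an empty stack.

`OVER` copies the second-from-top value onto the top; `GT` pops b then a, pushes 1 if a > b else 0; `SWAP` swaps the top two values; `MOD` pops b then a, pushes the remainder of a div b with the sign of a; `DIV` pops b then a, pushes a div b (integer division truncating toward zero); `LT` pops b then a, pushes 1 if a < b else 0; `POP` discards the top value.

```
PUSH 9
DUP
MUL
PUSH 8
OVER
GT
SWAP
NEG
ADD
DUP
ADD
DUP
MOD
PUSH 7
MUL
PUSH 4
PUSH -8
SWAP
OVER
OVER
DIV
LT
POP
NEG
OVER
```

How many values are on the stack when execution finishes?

3

PUSH 9  -> 9
DUP     -> 9 9
MUL     -> 81
PUSH 8  -> 81 8
OVER    -> 81 8 81
GT      -> 81 0
SWAP    -> 0 81
NEG     -> 0 -81
ADD     -> -81
DUP     -> -81 -81
ADD     -> -162
DUP     -> -162 -162
MOD     -> 0
PUSH 7  -> 0 7
MUL     -> 0
PUSH 4  -> 0 4
PUSH -8 -> 0 4 -8
SWAP    -> 0 -8 4
OVER    -> 0 -8 4 -8
OVER    -> 0 -8 4 -8 4
DIV     -> 0 -8 4 -2
LT      -> 0 -8 0
POP     -> 0 -8
NEG     -> 0 8
OVER    -> 0 8 0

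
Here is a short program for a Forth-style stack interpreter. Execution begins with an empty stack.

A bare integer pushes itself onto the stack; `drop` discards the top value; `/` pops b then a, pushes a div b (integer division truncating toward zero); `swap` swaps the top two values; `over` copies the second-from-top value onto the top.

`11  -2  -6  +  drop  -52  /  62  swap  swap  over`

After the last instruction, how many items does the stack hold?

3

11   → 11
-2   → 11 -2
-6   → 11 -2 -6
+    → 11 -8
drop → 11
-52  → 11 -52
/    → 0
62   → 0 62
swap → 62 0
swap → 0 62
over → 0 62 0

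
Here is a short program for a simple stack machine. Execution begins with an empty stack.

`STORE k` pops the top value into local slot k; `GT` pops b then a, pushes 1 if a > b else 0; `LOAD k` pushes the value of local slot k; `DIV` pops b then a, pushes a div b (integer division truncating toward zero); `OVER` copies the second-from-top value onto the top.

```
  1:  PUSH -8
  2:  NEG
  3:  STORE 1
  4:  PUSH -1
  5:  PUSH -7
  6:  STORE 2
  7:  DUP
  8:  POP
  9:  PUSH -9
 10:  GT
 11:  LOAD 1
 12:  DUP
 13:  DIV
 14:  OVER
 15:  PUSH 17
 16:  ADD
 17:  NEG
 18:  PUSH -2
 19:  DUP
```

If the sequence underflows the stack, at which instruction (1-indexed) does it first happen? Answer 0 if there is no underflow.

0

PUSH -8  [-8]
NEG      [8]
STORE 1  []
PUSH -1  [-1]
PUSH -7  [-1, -7]
STORE 2  [-1]
DUP      [-1, -1]
POP      [-1]
PUSH -9  [-1, -9]
GT       [1]
LOAD 1   [1, 8]
DUP      [1, 8, 8]
DIV      [1, 1]
OVER     [1, 1, 1]
PUSH 17  [1, 1, 1, 17]
ADD      [1, 1, 18]
NEG      [1, 1, -18]
PUSH -2  [1, 1, -18, -2]
DUP      [1, 1, -18, -2, -2]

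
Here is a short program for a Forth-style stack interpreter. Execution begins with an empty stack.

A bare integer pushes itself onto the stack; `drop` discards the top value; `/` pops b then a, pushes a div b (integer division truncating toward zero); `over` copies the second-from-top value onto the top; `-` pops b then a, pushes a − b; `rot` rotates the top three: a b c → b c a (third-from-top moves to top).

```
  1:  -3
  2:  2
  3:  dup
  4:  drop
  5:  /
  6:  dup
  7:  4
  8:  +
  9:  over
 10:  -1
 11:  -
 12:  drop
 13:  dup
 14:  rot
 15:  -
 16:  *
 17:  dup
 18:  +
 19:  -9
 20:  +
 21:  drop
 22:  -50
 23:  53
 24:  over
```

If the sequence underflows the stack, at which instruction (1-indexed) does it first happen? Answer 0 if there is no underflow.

-3   : [-3]
2    : [-3, 2]
dup  : [-3, 2, 2]
drop : [-3, 2]
/    : [-1]
dup  : [-1, -1]
4    : [-1, -1, 4]
+    : [-1, 3]
over : [-1, 3, -1]
-1   : [-1, 3, -1, -1]
-    : [-1, 3, 0]
drop : [-1, 3]
dup  : [-1, 3, 3]
rot  : [3, 3, -1]
-    : [3, 4]
*    : [12]
dup  : [12, 12]
+    : [24]
-9   : [24, -9]
+    : [15]
drop : []
-50  : [-50]
53   : [-50, 53]
over : [-50, 53, -50]

0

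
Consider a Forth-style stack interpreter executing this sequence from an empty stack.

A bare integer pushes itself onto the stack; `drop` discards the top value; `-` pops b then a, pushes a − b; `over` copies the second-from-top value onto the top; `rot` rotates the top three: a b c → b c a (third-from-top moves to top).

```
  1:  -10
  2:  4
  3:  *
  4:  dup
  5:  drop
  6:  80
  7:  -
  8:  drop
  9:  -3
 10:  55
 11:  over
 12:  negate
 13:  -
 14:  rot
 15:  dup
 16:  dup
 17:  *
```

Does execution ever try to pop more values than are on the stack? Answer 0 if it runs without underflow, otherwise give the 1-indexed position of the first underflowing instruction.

-10    : -10
4      : -10 4
*      : -40
dup    : -40 -40
drop   : -40
80     : -40 80
-      : -120
drop   : (empty)
-3     : -3
55     : -3 55
over   : -3 55 -3
negate : -3 55 3
-      : -3 52
rot  — needs 3 operands, stack has 2 → underflow

14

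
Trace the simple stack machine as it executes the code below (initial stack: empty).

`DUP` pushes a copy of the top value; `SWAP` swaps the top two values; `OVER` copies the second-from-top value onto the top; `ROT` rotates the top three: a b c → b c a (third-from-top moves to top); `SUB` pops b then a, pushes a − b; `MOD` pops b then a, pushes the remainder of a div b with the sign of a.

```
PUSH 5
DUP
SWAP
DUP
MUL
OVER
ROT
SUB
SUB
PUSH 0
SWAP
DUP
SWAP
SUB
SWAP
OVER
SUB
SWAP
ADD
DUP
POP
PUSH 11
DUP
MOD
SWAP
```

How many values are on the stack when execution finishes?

2

PUSH 5  -> [5]
DUP     -> [5, 5]
SWAP    -> [5, 5]
DUP     -> [5, 5, 5]
MUL     -> [5, 25]
OVER    -> [5, 25, 5]
ROT     -> [25, 5, 5]
SUB     -> [25, 0]
SUB     -> [25]
PUSH 0  -> [25, 0]
SWAP    -> [0, 25]
DUP     -> [0, 25, 25]
SWAP    -> [0, 25, 25]
SUB     -> [0, 0]
SWAP    -> [0, 0]
OVER    -> [0, 0, 0]
SUB     -> [0, 0]
SWAP    -> [0, 0]
ADD     -> [0]
DUP     -> [0, 0]
POP     -> [0]
PUSH 11 -> [0, 11]
DUP     -> [0, 11, 11]
MOD     -> [0, 0]
SWAP    -> [0, 0]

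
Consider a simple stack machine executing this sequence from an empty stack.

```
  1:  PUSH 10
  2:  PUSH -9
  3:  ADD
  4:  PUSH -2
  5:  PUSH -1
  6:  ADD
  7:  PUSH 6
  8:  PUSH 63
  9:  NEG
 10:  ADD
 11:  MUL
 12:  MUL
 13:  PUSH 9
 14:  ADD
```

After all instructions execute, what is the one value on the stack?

180

PUSH 10 → [10]
PUSH -9 → [10, -9]
ADD     → [1]
PUSH -2 → [1, -2]
PUSH -1 → [1, -2, -1]
ADD     → [1, -3]
PUSH 6  → [1, -3, 6]
PUSH 63 → [1, -3, 6, 63]
NEG     → [1, -3, 6, -63]
ADD     → [1, -3, -57]
MUL     → [1, 171]
MUL     → [171]
PUSH 9  → [171, 9]
ADD     → [180]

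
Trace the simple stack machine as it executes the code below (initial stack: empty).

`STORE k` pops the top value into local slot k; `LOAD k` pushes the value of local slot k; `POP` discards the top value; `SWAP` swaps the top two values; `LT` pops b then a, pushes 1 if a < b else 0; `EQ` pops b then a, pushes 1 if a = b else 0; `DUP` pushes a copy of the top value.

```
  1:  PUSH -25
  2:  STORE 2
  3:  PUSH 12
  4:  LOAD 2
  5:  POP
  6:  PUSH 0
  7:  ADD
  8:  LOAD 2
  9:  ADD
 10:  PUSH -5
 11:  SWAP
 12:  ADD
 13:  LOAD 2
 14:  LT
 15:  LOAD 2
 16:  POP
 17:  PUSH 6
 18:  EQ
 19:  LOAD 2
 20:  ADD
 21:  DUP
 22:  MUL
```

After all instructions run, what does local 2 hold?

-25

PUSH -25 -> -25
STORE 2  -> (empty)
PUSH 12  -> 12
LOAD 2   -> 12 -25
POP      -> 12
PUSH 0   -> 12 0
ADD      -> 12
LOAD 2   -> 12 -25
ADD      -> -13
PUSH -5  -> -13 -5
SWAP     -> -5 -13
ADD      -> -18
LOAD 2   -> -18 -25
LT       -> 0
LOAD 2   -> 0 -25
POP      -> 0
PUSH 6   -> 0 6
EQ       -> 0
LOAD 2   -> 0 -25
ADD      -> -25
DUP      -> -25 -25
MUL      -> 625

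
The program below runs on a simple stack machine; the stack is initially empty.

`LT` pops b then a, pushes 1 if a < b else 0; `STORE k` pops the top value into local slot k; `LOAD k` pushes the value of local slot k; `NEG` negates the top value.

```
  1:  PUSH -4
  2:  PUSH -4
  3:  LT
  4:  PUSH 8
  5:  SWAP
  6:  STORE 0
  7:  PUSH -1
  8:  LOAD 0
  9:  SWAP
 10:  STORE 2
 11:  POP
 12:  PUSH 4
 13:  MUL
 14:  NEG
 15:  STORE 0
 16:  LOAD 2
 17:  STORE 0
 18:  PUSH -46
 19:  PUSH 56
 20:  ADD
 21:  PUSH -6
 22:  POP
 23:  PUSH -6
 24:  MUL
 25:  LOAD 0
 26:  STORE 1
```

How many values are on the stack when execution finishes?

1

PUSH -4   -4
PUSH -4   -4 -4
LT        0
PUSH 8    0 8
SWAP      8 0
STORE 0   8
PUSH -1   8 -1
LOAD 0    8 -1 0
SWAP      8 0 -1
STORE 2   8 0
POP       8
PUSH 4    8 4
MUL       32
NEG       -32
STORE 0   (empty)
LOAD 2    -1
STORE 0   (empty)
PUSH -46  -46
PUSH 56   -46 56
ADD       10
PUSH -6   10 -6
POP       10
PUSH -6   10 -6
MUL       -60
LOAD 0    -60 -1
STORE 1   -60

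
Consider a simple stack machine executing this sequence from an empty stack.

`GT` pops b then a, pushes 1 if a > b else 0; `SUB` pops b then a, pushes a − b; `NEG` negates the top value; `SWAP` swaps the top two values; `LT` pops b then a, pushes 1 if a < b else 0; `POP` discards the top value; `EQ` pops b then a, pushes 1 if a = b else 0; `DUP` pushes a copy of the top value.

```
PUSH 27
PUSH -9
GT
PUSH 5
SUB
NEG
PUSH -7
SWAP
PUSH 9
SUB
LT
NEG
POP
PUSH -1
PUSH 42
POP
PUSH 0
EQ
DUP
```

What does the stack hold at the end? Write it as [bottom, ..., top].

[0, 0]

PUSH 27 → 27
PUSH -9 → 27 -9
GT      → 1
PUSH 5  → 1 5
SUB     → -4
NEG     → 4
PUSH -7 → 4 -7
SWAP    → -7 4
PUSH 9  → -7 4 9
SUB     → -7 -5
LT      → 1
NEG     → -1
POP     → (empty)
PUSH -1 → -1
PUSH 42 → -1 42
POP     → -1
PUSH 0  → -1 0
EQ      → 0
DUP     → 0 0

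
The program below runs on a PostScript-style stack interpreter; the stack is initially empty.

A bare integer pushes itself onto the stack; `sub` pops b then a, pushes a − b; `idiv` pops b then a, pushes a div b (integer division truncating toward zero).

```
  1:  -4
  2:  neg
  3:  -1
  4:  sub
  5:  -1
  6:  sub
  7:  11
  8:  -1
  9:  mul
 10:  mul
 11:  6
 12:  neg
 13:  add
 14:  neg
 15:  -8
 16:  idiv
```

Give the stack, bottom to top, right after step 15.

[72, -8]

-4  : -4
neg : 4
-1  : 4 -1
sub : 5
-1  : 5 -1
sub : 6
11  : 6 11
-1  : 6 11 -1
mul : 6 -11
mul : -66
6   : -66 6
neg : -66 -6
add : -72
neg : 72
-8  : 72 -8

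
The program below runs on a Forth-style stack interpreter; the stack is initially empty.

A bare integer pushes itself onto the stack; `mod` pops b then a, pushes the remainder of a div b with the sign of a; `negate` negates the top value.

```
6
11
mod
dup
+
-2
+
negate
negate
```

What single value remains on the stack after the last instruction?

10

6      → [6]
11     → [6, 11]
mod    → [6]
dup    → [6, 6]
+      → [12]
-2     → [12, -2]
+      → [10]
negate → [-10]
negate → [10]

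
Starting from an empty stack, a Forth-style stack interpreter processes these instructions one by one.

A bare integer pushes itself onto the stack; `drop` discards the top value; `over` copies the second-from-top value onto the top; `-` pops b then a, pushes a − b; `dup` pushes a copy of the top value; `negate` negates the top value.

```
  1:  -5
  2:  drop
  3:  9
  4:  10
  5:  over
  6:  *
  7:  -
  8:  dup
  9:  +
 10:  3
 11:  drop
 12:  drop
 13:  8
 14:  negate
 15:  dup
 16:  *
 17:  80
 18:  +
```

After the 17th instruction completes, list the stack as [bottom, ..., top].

-5     : [-5]
drop   : []
9      : [9]
10     : [9, 10]
over   : [9, 10, 9]
*      : [9, 90]
-      : [-81]
dup    : [-81, -81]
+      : [-162]
3      : [-162, 3]
drop   : [-162]
drop   : []
8      : [8]
negate : [-8]
dup    : [-8, -8]
*      : [64]
80     : [64, 80]

[64, 80]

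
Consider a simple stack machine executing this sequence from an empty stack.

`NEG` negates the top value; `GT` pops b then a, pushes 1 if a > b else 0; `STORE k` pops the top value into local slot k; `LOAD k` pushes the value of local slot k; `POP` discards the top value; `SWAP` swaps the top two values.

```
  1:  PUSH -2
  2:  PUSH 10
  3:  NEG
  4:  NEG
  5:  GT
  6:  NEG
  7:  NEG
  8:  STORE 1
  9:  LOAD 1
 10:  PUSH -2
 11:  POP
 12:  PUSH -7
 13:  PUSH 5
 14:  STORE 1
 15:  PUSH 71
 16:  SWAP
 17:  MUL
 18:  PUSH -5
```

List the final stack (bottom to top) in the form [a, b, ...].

PUSH -2 : [-2]
PUSH 10 : [-2, 10]
NEG     : [-2, -10]
NEG     : [-2, 10]
GT      : [0]
NEG     : [0]
NEG     : [0]
STORE 1 : []
LOAD 1  : [0]
PUSH -2 : [0, -2]
POP     : [0]
PUSH -7 : [0, -7]
PUSH 5  : [0, -7, 5]
STORE 1 : [0, -7]
PUSH 71 : [0, -7, 71]
SWAP    : [0, 71, -7]
MUL     : [0, -497]
PUSH -5 : [0, -497, -5]

[0, -497, -5]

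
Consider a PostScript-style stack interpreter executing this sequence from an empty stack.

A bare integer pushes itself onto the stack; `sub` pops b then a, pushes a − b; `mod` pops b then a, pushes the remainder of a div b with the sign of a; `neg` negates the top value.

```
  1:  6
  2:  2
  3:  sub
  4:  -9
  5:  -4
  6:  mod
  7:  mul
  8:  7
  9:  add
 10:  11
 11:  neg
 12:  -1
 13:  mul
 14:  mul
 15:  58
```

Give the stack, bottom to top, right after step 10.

6   → [6]
2   → [6, 2]
sub → [4]
-9  → [4, -9]
-4  → [4, -9, -4]
mod → [4, -1]
mul → [-4]
7   → [-4, 7]
add → [3]
11  → [3, 11]

[3, 11]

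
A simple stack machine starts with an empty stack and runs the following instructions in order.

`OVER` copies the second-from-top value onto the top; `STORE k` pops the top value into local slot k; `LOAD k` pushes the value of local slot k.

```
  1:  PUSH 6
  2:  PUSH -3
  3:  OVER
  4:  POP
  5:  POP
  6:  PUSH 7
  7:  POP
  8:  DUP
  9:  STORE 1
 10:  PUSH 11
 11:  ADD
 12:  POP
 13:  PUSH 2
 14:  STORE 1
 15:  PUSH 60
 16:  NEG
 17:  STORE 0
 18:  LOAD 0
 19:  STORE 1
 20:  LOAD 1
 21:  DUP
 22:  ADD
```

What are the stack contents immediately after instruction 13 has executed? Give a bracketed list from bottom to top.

PUSH 6  : 6
PUSH -3 : 6 -3
OVER    : 6 -3 6
POP     : 6 -3
POP     : 6
PUSH 7  : 6 7
POP     : 6
DUP     : 6 6
STORE 1 : 6
PUSH 11 : 6 11
ADD     : 17
POP     : (empty)
PUSH 2  : 2

[2]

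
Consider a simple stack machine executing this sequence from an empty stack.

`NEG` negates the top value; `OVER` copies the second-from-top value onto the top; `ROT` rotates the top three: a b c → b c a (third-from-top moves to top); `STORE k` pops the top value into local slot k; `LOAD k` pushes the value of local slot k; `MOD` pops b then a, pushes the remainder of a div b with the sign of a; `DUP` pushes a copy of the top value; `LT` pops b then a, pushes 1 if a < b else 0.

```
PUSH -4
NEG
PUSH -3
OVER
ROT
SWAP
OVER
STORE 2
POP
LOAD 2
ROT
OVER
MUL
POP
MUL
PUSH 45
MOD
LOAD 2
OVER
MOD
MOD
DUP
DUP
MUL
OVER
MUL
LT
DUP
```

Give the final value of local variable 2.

4

PUSH -4 → -4
NEG     → 4
PUSH -3 → 4 -3
OVER    → 4 -3 4
ROT     → -3 4 4
SWAP    → -3 4 4
OVER    → -3 4 4 4
STORE 2 → -3 4 4
POP     → -3 4
LOAD 2  → -3 4 4
ROT     → 4 4 -3
OVER    → 4 4 -3 4
MUL     → 4 4 -12
POP     → 4 4
MUL     → 16
PUSH 45 → 16 45
MOD     → 16
LOAD 2  → 16 4
OVER    → 16 4 16
MOD     → 16 4
MOD     → 0
DUP     → 0 0
DUP     → 0 0 0
MUL     → 0 0
OVER    → 0 0 0
MUL     → 0 0
LT      → 0
DUP     → 0 0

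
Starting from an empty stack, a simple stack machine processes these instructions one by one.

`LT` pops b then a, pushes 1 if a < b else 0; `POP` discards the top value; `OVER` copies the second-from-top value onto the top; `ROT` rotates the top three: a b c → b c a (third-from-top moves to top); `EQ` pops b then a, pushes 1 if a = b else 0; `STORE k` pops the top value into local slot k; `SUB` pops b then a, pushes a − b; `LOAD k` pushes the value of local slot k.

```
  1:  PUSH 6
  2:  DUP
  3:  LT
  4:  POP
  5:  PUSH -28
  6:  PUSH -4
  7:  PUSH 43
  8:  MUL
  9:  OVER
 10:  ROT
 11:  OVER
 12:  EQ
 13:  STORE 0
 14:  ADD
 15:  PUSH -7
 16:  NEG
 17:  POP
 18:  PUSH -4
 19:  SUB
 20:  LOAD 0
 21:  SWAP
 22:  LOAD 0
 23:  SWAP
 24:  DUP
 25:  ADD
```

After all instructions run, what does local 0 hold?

1

PUSH 6   → 6
DUP      → 6 6
LT       → 0
POP      → (empty)
PUSH -28 → -28
PUSH -4  → -28 -4
PUSH 43  → -28 -4 43
MUL      → -28 -172
OVER     → -28 -172 -28
ROT      → -172 -28 -28
OVER     → -172 -28 -28 -28
EQ       → -172 -28 1
STORE 0  → -172 -28
ADD      → -200
PUSH -7  → -200 -7
NEG      → -200 7
POP      → -200
PUSH -4  → -200 -4
SUB      → -196
LOAD 0   → -196 1
SWAP     → 1 -196
LOAD 0   → 1 -196 1
SWAP     → 1 1 -196
DUP      → 1 1 -196 -196
ADD      → 1 1 -392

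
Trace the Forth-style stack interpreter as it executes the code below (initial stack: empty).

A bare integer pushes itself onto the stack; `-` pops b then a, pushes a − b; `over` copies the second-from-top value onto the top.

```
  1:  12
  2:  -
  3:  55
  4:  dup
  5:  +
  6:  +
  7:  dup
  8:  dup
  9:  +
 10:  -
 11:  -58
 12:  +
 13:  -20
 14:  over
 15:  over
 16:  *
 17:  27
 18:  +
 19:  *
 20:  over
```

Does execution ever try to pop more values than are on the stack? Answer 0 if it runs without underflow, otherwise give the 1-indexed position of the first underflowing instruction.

2

12 -> [12]
-  — needs 2 operands, stack has 1 → underflow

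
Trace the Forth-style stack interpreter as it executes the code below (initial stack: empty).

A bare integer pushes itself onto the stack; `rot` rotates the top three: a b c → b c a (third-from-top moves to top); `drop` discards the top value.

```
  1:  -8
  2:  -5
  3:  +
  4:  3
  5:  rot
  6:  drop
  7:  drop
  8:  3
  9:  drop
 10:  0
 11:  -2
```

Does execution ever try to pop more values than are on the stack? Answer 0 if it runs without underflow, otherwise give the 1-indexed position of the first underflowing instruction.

5

-8 → -8
-5 → -8 -5
+  → -13
3  → -13 3
rot  — needs 3 operands, stack has 2 → underflow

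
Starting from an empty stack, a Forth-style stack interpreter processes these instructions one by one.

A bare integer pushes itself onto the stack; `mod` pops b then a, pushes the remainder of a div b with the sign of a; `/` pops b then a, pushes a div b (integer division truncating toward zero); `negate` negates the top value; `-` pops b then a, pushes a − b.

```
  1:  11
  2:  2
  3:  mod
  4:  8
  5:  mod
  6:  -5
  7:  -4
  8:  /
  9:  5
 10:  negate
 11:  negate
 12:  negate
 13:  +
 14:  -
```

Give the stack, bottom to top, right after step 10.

[1, 1, -5]

11      11
2       11 2
mod     1
8       1 8
mod     1
-5      1 -5
-4      1 -5 -4
/       1 1
5       1 1 5
negate  1 1 -5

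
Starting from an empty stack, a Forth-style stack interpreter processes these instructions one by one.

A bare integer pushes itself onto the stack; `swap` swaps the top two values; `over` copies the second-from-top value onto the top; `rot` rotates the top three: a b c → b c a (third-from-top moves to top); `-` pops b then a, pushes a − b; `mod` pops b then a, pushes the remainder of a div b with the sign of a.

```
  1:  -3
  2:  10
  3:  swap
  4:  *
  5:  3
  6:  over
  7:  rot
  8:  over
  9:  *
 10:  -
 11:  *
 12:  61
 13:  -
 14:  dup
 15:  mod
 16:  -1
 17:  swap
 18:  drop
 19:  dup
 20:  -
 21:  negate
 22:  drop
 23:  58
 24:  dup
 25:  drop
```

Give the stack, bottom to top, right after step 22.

-3      -3
10      -3 10
swap    10 -3
*       -30
3       -30 3
over    -30 3 -30
rot     3 -30 -30
over    3 -30 -30 -30
*       3 -30 900
-       3 -930
*       -2790
61      -2790 61
-       -2851
dup     -2851 -2851
mod     0
-1      0 -1
swap    -1 0
drop    -1
dup     -1 -1
-       0
negate  0
drop    (empty)

[]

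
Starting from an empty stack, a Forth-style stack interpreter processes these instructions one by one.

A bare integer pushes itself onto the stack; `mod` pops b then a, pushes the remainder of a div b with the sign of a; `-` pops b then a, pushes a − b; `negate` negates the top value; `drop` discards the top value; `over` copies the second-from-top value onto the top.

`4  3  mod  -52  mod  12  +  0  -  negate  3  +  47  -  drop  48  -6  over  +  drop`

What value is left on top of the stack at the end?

4      : 4
3      : 4 3
mod    : 1
-52    : 1 -52
mod    : 1
12     : 1 12
+      : 13
0      : 13 0
-      : 13
negate : -13
3      : -13 3
+      : -10
47     : -10 47
-      : -57
drop   : (empty)
48     : 48
-6     : 48 -6
over   : 48 -6 48
+      : 48 42
drop   : 48

48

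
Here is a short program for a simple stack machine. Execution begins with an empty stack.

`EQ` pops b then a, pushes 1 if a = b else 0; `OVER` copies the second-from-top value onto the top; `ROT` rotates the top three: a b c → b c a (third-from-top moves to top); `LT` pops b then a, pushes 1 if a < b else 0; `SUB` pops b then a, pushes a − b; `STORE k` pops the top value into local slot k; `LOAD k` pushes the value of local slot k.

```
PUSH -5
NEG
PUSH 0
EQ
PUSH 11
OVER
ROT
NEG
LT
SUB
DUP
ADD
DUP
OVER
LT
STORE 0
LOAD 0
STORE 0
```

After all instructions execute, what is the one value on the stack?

PUSH -5 : -5
NEG     : 5
PUSH 0  : 5 0
EQ      : 0
PUSH 11 : 0 11
OVER    : 0 11 0
ROT     : 11 0 0
NEG     : 11 0 0
LT      : 11 0
SUB     : 11
DUP     : 11 11
ADD     : 22
DUP     : 22 22
OVER    : 22 22 22
LT      : 22 0
STORE 0 : 22
LOAD 0  : 22 0
STORE 0 : 22

22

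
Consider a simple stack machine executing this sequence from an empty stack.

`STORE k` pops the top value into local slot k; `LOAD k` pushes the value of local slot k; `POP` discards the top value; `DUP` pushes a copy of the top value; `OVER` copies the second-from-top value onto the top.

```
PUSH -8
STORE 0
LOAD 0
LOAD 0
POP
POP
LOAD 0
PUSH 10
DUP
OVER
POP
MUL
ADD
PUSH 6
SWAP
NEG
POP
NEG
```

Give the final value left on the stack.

PUSH -8 -> -8
STORE 0 -> (empty)
LOAD 0  -> -8
LOAD 0  -> -8 -8
POP     -> -8
POP     -> (empty)
LOAD 0  -> -8
PUSH 10 -> -8 10
DUP     -> -8 10 10
OVER    -> -8 10 10 10
POP     -> -8 10 10
MUL     -> -8 100
ADD     -> 92
PUSH 6  -> 92 6
SWAP    -> 6 92
NEG     -> 6 -92
POP     -> 6
NEG     -> -6

-6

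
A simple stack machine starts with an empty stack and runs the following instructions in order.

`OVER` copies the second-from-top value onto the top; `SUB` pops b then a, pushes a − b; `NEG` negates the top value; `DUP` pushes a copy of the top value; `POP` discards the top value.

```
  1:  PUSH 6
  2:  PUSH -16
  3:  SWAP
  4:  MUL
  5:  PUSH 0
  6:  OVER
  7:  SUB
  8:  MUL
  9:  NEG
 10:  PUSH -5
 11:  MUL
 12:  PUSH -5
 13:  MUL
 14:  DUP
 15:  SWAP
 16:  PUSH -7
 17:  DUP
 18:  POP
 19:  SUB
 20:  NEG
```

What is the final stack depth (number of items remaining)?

2

PUSH 6   → 6
PUSH -16 → 6 -16
SWAP     → -16 6
MUL      → -96
PUSH 0   → -96 0
OVER     → -96 0 -96
SUB      → -96 96
MUL      → -9216
NEG      → 9216
PUSH -5  → 9216 -5
MUL      → -46080
PUSH -5  → -46080 -5
MUL      → 230400
DUP      → 230400 230400
SWAP     → 230400 230400
PUSH -7  → 230400 230400 -7
DUP      → 230400 230400 -7 -7
POP      → 230400 230400 -7
SUB      → 230400 230407
NEG      → 230400 -230407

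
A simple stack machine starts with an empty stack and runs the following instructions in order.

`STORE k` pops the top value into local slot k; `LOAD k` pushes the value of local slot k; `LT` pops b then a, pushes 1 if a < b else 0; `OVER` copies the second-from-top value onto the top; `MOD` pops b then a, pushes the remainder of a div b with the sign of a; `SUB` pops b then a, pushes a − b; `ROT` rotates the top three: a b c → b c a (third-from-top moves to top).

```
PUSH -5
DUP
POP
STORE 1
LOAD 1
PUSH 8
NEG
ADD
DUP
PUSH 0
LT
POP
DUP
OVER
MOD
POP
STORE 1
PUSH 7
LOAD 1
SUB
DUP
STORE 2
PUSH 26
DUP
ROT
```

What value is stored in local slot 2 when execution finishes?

PUSH -5 -> [-5]
DUP     -> [-5, -5]
POP     -> [-5]
STORE 1 -> []
LOAD 1  -> [-5]
PUSH 8  -> [-5, 8]
NEG     -> [-5, -8]
ADD     -> [-13]
DUP     -> [-13, -13]
PUSH 0  -> [-13, -13, 0]
LT      -> [-13, 1]
POP     -> [-13]
DUP     -> [-13, -13]
OVER    -> [-13, -13, -13]
MOD     -> [-13, 0]
POP     -> [-13]
STORE 1 -> []
PUSH 7  -> [7]
LOAD 1  -> [7, -13]
SUB     -> [20]
DUP     -> [20, 20]
STORE 2 -> [20]
PUSH 26 -> [20, 26]
DUP     -> [20, 26, 26]
ROT     -> [26, 26, 20]

20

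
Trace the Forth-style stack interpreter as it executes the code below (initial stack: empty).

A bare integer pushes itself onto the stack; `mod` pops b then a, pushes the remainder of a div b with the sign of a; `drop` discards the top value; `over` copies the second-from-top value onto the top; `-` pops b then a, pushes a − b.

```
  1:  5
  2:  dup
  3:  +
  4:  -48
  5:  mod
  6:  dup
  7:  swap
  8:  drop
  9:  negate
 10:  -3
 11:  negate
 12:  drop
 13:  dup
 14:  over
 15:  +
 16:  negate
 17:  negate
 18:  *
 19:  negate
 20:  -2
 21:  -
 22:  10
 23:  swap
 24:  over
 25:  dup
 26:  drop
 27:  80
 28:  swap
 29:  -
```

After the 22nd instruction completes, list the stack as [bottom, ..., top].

5      -> [5]
dup    -> [5, 5]
+      -> [10]
-48    -> [10, -48]
mod    -> [10]
dup    -> [10, 10]
swap   -> [10, 10]
drop   -> [10]
negate -> [-10]
-3     -> [-10, -3]
negate -> [-10, 3]
drop   -> [-10]
dup    -> [-10, -10]
over   -> [-10, -10, -10]
+      -> [-10, -20]
negate -> [-10, 20]
negate -> [-10, -20]
*      -> [200]
negate -> [-200]
-2     -> [-200, -2]
-      -> [-198]
10     -> [-198, 10]

[-198, 10]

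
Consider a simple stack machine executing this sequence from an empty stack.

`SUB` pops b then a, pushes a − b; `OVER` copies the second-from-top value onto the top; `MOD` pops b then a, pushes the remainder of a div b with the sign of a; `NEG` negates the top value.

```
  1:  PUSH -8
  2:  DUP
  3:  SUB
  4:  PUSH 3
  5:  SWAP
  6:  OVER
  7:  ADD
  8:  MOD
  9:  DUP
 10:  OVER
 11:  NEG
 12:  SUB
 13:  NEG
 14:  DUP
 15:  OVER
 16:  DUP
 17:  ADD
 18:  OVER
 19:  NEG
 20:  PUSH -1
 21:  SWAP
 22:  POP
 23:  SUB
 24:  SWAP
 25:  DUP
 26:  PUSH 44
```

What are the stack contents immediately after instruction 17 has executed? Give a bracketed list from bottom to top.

[0, 0, 0, 0]

PUSH -8 : -8
DUP     : -8 -8
SUB     : 0
PUSH 3  : 0 3
SWAP    : 3 0
OVER    : 3 0 3
ADD     : 3 3
MOD     : 0
DUP     : 0 0
OVER    : 0 0 0
NEG     : 0 0 0
SUB     : 0 0
NEG     : 0 0
DUP     : 0 0 0
OVER    : 0 0 0 0
DUP     : 0 0 0 0 0
ADD     : 0 0 0 0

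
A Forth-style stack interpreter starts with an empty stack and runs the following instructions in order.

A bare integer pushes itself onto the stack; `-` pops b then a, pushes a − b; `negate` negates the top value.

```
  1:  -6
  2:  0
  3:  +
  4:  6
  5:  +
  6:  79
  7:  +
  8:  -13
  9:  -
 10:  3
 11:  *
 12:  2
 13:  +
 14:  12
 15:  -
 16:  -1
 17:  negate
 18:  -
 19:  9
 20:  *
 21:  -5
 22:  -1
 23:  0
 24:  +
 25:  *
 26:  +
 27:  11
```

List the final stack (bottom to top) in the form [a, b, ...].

[2390, 11]

-6     : -6
0      : -6 0
+      : -6
6      : -6 6
+      : 0
79     : 0 79
+      : 79
-13    : 79 -13
-      : 92
3      : 92 3
*      : 276
2      : 276 2
+      : 278
12     : 278 12
-      : 266
-1     : 266 -1
negate : 266 1
-      : 265
9      : 265 9
*      : 2385
-5     : 2385 -5
-1     : 2385 -5 -1
0      : 2385 -5 -1 0
+      : 2385 -5 -1
*      : 2385 5
+      : 2390
11     : 2390 11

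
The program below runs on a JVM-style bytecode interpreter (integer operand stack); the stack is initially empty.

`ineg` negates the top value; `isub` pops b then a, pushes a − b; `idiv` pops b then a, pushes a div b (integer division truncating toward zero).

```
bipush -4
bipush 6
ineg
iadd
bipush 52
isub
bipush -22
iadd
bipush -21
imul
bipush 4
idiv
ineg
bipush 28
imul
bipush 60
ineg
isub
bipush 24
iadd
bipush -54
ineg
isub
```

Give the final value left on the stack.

-12318

bipush -4  -> [-4]
bipush 6   -> [-4, 6]
ineg       -> [-4, -6]
iadd       -> [-10]
bipush 52  -> [-10, 52]
isub       -> [-62]
bipush -22 -> [-62, -22]
iadd       -> [-84]
bipush -21 -> [-84, -21]
imul       -> [1764]
bipush 4   -> [1764, 4]
idiv       -> [441]
ineg       -> [-441]
bipush 28  -> [-441, 28]
imul       -> [-12348]
bipush 60  -> [-12348, 60]
ineg       -> [-12348, -60]
isub       -> [-12288]
bipush 24  -> [-12288, 24]
iadd       -> [-12264]
bipush -54 -> [-12264, -54]
ineg       -> [-12264, 54]
isub       -> [-12318]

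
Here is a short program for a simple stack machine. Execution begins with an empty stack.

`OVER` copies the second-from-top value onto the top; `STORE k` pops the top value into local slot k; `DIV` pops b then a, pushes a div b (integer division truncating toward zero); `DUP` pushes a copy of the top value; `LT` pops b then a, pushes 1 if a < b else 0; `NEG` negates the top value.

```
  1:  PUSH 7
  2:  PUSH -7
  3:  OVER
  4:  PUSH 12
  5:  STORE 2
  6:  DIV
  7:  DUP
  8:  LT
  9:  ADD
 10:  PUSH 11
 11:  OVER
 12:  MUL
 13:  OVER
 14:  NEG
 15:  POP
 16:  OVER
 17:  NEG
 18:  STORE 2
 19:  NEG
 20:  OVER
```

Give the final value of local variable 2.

PUSH 7  → [7]
PUSH -7 → [7, -7]
OVER    → [7, -7, 7]
PUSH 12 → [7, -7, 7, 12]
STORE 2 → [7, -7, 7]
DIV     → [7, -1]
DUP     → [7, -1, -1]
LT      → [7, 0]
ADD     → [7]
PUSH 11 → [7, 11]
OVER    → [7, 11, 7]
MUL     → [7, 77]
OVER    → [7, 77, 7]
NEG     → [7, 77, -7]
POP     → [7, 77]
OVER    → [7, 77, 7]
NEG     → [7, 77, -7]
STORE 2 → [7, 77]
NEG     → [7, -77]
OVER    → [7, -77, 7]

-7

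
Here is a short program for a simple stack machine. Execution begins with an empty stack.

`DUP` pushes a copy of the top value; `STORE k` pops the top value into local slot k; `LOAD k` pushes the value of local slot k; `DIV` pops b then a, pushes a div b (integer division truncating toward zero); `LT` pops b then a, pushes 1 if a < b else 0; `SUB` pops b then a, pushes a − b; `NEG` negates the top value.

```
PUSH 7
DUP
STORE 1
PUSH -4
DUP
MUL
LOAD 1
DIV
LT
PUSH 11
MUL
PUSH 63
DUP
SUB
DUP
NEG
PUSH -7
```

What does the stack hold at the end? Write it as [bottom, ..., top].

[0, 0, 0, -7]

PUSH 7  -> [7]
DUP     -> [7, 7]
STORE 1 -> [7]
PUSH -4 -> [7, -4]
DUP     -> [7, -4, -4]
MUL     -> [7, 16]
LOAD 1  -> [7, 16, 7]
DIV     -> [7, 2]
LT      -> [0]
PUSH 11 -> [0, 11]
MUL     -> [0]
PUSH 63 -> [0, 63]
DUP     -> [0, 63, 63]
SUB     -> [0, 0]
DUP     -> [0, 0, 0]
NEG     -> [0, 0, 0]
PUSH -7 -> [0, 0, 0, -7]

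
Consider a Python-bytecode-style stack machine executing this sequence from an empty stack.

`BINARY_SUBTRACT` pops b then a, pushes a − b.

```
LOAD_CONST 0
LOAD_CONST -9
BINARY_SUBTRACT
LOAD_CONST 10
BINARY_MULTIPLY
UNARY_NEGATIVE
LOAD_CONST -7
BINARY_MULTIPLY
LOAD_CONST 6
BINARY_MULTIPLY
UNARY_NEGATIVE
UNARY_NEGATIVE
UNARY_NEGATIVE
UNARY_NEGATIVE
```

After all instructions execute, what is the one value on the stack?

3780

LOAD_CONST 0    -> 0
LOAD_CONST -9   -> 0 -9
BINARY_SUBTRACT -> 9
LOAD_CONST 10   -> 9 10
BINARY_MULTIPLY -> 90
UNARY_NEGATIVE  -> -90
LOAD_CONST -7   -> -90 -7
BINARY_MULTIPLY -> 630
LOAD_CONST 6    -> 630 6
BINARY_MULTIPLY -> 3780
UNARY_NEGATIVE  -> -3780
UNARY_NEGATIVE  -> 3780
UNARY_NEGATIVE  -> -3780
UNARY_NEGATIVE  -> 3780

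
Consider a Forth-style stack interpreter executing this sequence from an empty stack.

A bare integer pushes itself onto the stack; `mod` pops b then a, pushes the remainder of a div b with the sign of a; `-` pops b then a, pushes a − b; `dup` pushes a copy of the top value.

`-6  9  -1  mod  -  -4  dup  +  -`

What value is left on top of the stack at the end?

2

-6   -6
9    -6 9
-1   -6 9 -1
mod  -6 0
-    -6
-4   -6 -4
dup  -6 -4 -4
+    -6 -8
-    2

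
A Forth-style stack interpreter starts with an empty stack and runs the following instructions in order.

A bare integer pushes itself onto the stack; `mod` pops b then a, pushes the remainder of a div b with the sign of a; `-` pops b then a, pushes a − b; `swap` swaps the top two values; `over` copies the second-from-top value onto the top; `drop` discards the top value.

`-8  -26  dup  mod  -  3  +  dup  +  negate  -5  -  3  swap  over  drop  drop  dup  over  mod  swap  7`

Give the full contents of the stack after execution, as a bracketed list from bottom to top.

-8     → -8
-26    → -8 -26
dup    → -8 -26 -26
mod    → -8 0
-      → -8
3      → -8 3
+      → -5
dup    → -5 -5
+      → -10
negate → 10
-5     → 10 -5
-      → 15
3      → 15 3
swap   → 3 15
over   → 3 15 3
drop   → 3 15
drop   → 3
dup    → 3 3
over   → 3 3 3
mod    → 3 0
swap   → 0 3
7      → 0 3 7

[0, 3, 7]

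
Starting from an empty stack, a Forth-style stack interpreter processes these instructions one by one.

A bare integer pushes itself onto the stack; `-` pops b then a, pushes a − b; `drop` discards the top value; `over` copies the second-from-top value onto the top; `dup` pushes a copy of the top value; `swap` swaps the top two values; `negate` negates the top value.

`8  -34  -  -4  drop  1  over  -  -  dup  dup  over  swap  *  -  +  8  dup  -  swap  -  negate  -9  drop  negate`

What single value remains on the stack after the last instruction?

6723

8      : [8]
-34    : [8, -34]
-      : [42]
-4     : [42, -4]
drop   : [42]
1      : [42, 1]
over   : [42, 1, 42]
-      : [42, -41]
-      : [83]
dup    : [83, 83]
dup    : [83, 83, 83]
over   : [83, 83, 83, 83]
swap   : [83, 83, 83, 83]
*      : [83, 83, 6889]
-      : [83, -6806]
+      : [-6723]
8      : [-6723, 8]
dup    : [-6723, 8, 8]
-      : [-6723, 0]
swap   : [0, -6723]
-      : [6723]
negate : [-6723]
-9     : [-6723, -9]
drop   : [-6723]
negate : [6723]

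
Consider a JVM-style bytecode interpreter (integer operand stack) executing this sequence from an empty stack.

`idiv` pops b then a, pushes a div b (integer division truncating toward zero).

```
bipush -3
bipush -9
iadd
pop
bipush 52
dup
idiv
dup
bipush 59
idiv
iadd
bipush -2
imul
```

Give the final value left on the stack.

-2

bipush -3 -> [-3]
bipush -9 -> [-3, -9]
iadd      -> [-12]
pop       -> []
bipush 52 -> [52]
dup       -> [52, 52]
idiv      -> [1]
dup       -> [1, 1]
bipush 59 -> [1, 1, 59]
idiv      -> [1, 0]
iadd      -> [1]
bipush -2 -> [1, -2]
imul      -> [-2]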